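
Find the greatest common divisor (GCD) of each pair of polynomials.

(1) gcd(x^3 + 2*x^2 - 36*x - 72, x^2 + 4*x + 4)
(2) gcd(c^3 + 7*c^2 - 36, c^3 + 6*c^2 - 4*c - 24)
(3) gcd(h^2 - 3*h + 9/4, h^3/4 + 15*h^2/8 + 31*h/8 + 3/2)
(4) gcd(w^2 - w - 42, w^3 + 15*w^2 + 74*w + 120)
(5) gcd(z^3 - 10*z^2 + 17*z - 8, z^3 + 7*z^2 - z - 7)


(1) = x + 2
(2) = c^2 + 4*c - 12
(3) = gcd((h - 3/2)^2, (h/4 + 1)*(h + 1/2)*(h + 3)) = 1
(4) = gcd((w - 7)*(w + 6), (w + 4)*(w + 5)*(w + 6)) = w + 6
(5) = gcd((z - 8)*(z - 1)^2, (z - 1)*(z + 1)*(z + 7)) = z - 1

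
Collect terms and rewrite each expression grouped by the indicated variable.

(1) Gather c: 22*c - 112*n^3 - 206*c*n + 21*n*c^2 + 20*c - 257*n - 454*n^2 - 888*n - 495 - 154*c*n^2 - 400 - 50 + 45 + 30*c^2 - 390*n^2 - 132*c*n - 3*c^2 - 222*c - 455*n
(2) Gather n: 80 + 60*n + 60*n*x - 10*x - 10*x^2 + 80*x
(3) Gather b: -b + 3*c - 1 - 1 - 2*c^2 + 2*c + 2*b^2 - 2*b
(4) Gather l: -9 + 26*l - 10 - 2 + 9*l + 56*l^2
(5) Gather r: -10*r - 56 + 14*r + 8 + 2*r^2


(1) = c^2*(21*n + 27) + c*(-154*n^2 - 338*n - 180) - 112*n^3 - 844*n^2 - 1600*n - 900
(2) = n*(60*x + 60) - 10*x^2 + 70*x + 80
(3) = 2*b^2 - 3*b - 2*c^2 + 5*c - 2
(4) = 56*l^2 + 35*l - 21
(5) = 2*r^2 + 4*r - 48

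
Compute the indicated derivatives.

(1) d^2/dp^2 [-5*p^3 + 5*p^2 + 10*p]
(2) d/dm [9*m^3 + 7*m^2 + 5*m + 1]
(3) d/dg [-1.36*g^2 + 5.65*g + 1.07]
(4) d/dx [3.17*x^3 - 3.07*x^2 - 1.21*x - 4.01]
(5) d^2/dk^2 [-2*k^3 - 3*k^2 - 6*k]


(1) = 10 - 30*p
(2) = 27*m^2 + 14*m + 5
(3) = 5.65 - 2.72*g
(4) = 9.51*x^2 - 6.14*x - 1.21
(5) = -12*k - 6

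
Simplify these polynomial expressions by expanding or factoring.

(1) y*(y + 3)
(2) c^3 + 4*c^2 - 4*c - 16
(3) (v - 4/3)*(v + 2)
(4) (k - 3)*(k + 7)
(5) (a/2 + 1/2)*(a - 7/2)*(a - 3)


(1) = y^2 + 3*y
(2) = (c - 2)*(c + 2)*(c + 4)
(3) = v^2 + 2*v/3 - 8/3
(4) = k^2 + 4*k - 21
(5) = a^3/2 - 11*a^2/4 + 2*a + 21/4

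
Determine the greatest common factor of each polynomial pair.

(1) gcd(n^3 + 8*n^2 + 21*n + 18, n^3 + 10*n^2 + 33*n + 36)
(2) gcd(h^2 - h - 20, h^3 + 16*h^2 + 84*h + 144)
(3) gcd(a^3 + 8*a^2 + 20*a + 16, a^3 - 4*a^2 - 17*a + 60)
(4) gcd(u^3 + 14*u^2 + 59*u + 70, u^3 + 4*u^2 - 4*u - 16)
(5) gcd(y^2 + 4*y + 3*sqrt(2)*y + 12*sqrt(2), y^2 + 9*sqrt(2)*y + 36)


(1) = gcd((n + 2)*(n + 3)^2, (n + 3)^2*(n + 4)) = n^2 + 6*n + 9
(2) = gcd((h - 5)*(h + 4), (h + 4)*(h + 6)^2) = h + 4
(3) = gcd((a + 2)^2*(a + 4), (a - 5)*(a - 3)*(a + 4)) = a + 4
(4) = gcd((u + 2)*(u + 5)*(u + 7), (u - 2)*(u + 2)*(u + 4)) = u + 2
(5) = gcd((y + 4)*(y + 3*sqrt(2)), (y + 3*sqrt(2))*(y + 6*sqrt(2))) = y + 3*sqrt(2)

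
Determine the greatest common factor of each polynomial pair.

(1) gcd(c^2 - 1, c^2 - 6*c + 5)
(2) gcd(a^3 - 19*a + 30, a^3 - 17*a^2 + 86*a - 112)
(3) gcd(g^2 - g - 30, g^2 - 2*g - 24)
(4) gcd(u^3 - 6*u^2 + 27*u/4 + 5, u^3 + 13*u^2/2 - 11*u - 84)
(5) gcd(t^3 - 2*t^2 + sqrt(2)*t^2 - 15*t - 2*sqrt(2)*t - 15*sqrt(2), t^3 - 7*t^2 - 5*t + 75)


(1) = c - 1
(2) = gcd((a - 3)*(a - 2)*(a + 5), (a - 8)*(a - 7)*(a - 2)) = a - 2
(3) = g - 6
(4) = gcd((u - 4)*(u - 5/2)*(u + 1/2), (u - 7/2)*(u + 4)*(u + 6)) = 1
(5) = t^2 - 2*t - 15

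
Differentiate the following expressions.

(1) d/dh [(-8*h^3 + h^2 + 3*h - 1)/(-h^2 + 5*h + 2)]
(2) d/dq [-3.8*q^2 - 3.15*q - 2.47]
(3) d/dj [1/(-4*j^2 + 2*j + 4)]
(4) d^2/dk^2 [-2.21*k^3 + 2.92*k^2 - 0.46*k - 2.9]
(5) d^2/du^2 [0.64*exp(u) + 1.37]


(1) = (8*h^4 - 80*h^3 - 40*h^2 + 2*h + 11)/(h^4 - 10*h^3 + 21*h^2 + 20*h + 4)
(2) = -7.6*q - 3.15
(3) = (4*j - 1)/(2*(-2*j^2 + j + 2)^2)
(4) = 5.84 - 13.26*k
(5) = 0.64*exp(u)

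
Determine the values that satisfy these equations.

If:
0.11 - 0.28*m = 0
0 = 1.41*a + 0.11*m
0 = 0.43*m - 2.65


Then:
No Solution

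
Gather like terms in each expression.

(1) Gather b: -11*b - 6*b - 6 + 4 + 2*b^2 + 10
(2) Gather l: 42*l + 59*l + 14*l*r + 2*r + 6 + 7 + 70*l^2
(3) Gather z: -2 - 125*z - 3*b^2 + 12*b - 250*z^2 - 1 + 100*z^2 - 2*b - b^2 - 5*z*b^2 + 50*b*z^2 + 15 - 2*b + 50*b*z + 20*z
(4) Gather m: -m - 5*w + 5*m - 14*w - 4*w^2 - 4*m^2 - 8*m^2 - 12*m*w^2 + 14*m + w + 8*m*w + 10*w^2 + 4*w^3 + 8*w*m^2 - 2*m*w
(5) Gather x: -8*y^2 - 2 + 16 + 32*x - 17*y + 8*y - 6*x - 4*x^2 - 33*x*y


(1) = 2*b^2 - 17*b + 8
(2) = 70*l^2 + l*(14*r + 101) + 2*r + 13
(3) = -4*b^2 + 8*b + z^2*(50*b - 150) + z*(-5*b^2 + 50*b - 105) + 12
(4) = m^2*(8*w - 12) + m*(-12*w^2 + 6*w + 18) + 4*w^3 + 6*w^2 - 18*w
(5) = -4*x^2 + x*(26 - 33*y) - 8*y^2 - 9*y + 14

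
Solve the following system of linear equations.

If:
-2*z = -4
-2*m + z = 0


Then:
m = 1
z = 2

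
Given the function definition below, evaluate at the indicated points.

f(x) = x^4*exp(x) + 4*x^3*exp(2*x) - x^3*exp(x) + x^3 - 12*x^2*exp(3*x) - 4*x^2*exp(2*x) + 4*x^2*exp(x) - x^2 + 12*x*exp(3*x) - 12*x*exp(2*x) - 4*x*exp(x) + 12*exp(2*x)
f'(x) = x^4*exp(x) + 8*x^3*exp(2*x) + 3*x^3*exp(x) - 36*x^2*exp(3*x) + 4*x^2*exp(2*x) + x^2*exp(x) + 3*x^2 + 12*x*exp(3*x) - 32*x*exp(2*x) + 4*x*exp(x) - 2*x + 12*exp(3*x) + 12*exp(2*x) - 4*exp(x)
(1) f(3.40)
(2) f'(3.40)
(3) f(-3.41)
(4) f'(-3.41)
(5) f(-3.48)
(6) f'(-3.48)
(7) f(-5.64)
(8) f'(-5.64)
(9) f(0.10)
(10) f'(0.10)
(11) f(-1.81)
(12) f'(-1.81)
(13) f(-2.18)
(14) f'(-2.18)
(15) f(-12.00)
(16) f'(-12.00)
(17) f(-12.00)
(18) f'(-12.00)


(1) = -2556746.21
(2) = -9530425.67
(3) = -43.69
(4) = 41.86
(5) = -46.68
(6) = 43.56
(7) = -206.46
(8) = 108.40
(9) = 14.20
(10) = 24.01
(11) = -3.50
(12) = 11.38
(13) = -8.66
(14) = 16.72
(15) = -1871.86
(16) = 456.10
(17) = -1871.86
(18) = 456.10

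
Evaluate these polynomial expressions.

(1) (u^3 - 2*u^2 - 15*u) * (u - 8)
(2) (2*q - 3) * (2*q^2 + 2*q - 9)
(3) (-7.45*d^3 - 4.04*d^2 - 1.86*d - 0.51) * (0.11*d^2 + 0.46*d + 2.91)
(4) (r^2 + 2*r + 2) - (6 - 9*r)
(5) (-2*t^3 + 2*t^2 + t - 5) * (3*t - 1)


(1) = u^4 - 10*u^3 + u^2 + 120*u
(2) = 4*q^3 - 2*q^2 - 24*q + 27
(3) = -0.8195*d^5 - 3.8714*d^4 - 23.7425*d^3 - 12.6681*d^2 - 5.6472*d - 1.4841
(4) = r^2 + 11*r - 4
(5) = -6*t^4 + 8*t^3 + t^2 - 16*t + 5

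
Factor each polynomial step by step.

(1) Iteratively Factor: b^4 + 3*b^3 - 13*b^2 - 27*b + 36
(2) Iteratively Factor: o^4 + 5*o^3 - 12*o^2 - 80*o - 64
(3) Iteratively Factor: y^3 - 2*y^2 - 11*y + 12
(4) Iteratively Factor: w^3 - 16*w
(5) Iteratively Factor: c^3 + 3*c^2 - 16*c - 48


(1) = (b + 4)*(b^3 - b^2 - 9*b + 9) = (b - 1)*(b + 4)*(b^2 - 9) = (b - 3)*(b - 1)*(b + 4)*(b + 3)
(2) = (o + 4)*(o^3 + o^2 - 16*o - 16) = (o + 1)*(o + 4)*(o^2 - 16) = (o + 1)*(o + 4)^2*(o - 4)
(3) = (y - 4)*(y^2 + 2*y - 3) = (y - 4)*(y + 3)*(y - 1)
(4) = (w - 4)*(w^2 + 4*w) = (w - 4)*(w + 4)*(w)
(5) = (c - 4)*(c^2 + 7*c + 12) = (c - 4)*(c + 3)*(c + 4)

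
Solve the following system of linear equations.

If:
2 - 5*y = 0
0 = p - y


Then:
p = 2/5
y = 2/5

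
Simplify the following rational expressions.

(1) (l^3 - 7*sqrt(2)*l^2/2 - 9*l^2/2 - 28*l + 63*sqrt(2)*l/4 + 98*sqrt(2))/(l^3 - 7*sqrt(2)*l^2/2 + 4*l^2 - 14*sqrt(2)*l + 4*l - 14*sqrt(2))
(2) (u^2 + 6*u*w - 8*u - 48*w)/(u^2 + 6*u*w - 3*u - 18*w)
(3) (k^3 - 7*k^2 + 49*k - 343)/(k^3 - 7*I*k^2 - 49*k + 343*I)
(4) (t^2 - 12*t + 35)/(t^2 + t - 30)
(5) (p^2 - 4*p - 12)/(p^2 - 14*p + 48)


(1) = (8*l^2 - 36*l - 224)/(8*l^2 + 32*l + 32)
(2) = (u - 8)/(u - 3)
(3) = (k + 7*I)/(k + 7)
(4) = (t - 7)/(t + 6)
(5) = (p + 2)/(p - 8)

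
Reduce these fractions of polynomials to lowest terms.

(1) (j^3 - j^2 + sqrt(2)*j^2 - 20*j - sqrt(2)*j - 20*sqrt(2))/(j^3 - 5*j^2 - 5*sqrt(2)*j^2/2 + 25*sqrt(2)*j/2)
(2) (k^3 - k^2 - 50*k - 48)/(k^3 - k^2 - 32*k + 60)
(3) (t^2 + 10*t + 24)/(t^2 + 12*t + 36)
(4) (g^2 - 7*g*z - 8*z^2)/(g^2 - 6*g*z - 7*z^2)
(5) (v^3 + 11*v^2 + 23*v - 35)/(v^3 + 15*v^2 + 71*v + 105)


(1) = (2*j^2 + j*(2*sqrt(2) + 8) + 8*sqrt(2))/(2*j^2 - 5*sqrt(2)*j)
(2) = (k^2 - 7*k - 8)/(k^2 - 7*k + 10)
(3) = (t + 4)/(t + 6)
(4) = (-g + 8*z)/(-g + 7*z)
(5) = (v - 1)/(v + 3)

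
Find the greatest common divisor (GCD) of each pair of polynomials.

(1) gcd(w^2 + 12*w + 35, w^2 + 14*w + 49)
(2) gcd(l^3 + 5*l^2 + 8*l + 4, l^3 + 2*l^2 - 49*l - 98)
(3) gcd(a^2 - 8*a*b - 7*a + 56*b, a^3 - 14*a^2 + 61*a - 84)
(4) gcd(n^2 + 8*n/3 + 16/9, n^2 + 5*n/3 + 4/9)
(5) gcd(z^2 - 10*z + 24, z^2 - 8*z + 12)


(1) = w + 7
(2) = l + 2
(3) = a - 7
(4) = n + 4/3
(5) = gcd((z - 6)*(z - 4), (z - 6)*(z - 2)) = z - 6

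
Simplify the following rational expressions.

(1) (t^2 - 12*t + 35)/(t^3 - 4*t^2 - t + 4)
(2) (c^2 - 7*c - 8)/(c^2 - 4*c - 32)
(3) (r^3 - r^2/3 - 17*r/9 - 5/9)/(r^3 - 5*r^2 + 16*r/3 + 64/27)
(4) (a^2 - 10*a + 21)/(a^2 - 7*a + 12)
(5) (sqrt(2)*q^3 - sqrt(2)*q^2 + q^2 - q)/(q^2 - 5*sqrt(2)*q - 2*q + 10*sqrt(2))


(1) = (t^2 - 12*t + 35)/(t^3 - 4*t^2 - t + 4)
(2) = (c + 1)/(c + 4)
(3) = (9*r^2 - 6*r - 15)/(9*r^2 - 48*r + 64)
(4) = (a - 7)/(a - 4)
(5) = (sqrt(2)*q^3 + q^2*(1 - sqrt(2)) - q)/(q^2 + q*(-5*sqrt(2) - 2) + 10*sqrt(2))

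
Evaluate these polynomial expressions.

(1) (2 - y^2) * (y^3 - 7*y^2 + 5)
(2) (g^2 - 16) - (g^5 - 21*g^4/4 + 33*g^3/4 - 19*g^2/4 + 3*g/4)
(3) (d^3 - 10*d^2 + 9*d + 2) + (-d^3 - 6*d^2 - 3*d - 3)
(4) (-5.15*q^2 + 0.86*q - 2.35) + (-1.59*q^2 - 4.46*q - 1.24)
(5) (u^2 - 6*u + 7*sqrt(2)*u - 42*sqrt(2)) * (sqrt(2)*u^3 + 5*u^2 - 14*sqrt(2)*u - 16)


(1) = -y^5 + 7*y^4 + 2*y^3 - 19*y^2 + 10
(2) = -g^5 + 21*g^4/4 - 33*g^3/4 + 23*g^2/4 - 3*g/4 - 16
(3) = -16*d^2 + 6*d - 1
(4) = -6.74*q^2 - 3.6*q - 3.59
(5) = sqrt(2)*u^5 - 6*sqrt(2)*u^4 + 19*u^4 - 114*u^3 + 21*sqrt(2)*u^3 - 212*u^2 - 126*sqrt(2)*u^2 - 112*sqrt(2)*u + 1272*u + 672*sqrt(2)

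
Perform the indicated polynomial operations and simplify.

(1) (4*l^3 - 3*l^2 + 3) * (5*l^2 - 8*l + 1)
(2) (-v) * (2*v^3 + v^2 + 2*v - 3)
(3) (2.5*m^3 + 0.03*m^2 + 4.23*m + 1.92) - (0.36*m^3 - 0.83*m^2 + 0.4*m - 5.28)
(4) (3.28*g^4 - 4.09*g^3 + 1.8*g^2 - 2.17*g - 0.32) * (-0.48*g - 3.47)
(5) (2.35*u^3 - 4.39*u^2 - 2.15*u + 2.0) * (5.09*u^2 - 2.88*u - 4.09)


(1) = 20*l^5 - 47*l^4 + 28*l^3 + 12*l^2 - 24*l + 3
(2) = -2*v^4 - v^3 - 2*v^2 + 3*v
(3) = 2.14*m^3 + 0.86*m^2 + 3.83*m + 7.2
(4) = -1.5744*g^5 - 9.4184*g^4 + 13.3283*g^3 - 5.2044*g^2 + 7.6835*g + 1.1104
(5) = 11.9615*u^5 - 29.1131*u^4 - 7.9118*u^3 + 34.3271*u^2 + 3.0335*u - 8.18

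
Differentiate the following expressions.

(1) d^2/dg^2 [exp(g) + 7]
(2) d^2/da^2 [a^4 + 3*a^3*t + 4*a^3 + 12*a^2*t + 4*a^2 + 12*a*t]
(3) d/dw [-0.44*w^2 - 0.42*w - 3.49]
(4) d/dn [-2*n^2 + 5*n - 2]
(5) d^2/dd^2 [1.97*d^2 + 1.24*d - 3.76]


(1) = exp(g)
(2) = 12*a^2 + 18*a*t + 24*a + 24*t + 8
(3) = -0.88*w - 0.42
(4) = 5 - 4*n
(5) = 3.94000000000000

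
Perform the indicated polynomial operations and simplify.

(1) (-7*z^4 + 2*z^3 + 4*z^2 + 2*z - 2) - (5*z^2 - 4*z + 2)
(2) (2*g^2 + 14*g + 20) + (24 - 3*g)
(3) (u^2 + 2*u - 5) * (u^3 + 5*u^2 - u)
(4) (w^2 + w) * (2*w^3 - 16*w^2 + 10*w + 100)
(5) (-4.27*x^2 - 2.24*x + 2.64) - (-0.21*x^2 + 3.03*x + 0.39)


(1) = -7*z^4 + 2*z^3 - z^2 + 6*z - 4
(2) = 2*g^2 + 11*g + 44
(3) = u^5 + 7*u^4 + 4*u^3 - 27*u^2 + 5*u
(4) = 2*w^5 - 14*w^4 - 6*w^3 + 110*w^2 + 100*w
(5) = -4.06*x^2 - 5.27*x + 2.25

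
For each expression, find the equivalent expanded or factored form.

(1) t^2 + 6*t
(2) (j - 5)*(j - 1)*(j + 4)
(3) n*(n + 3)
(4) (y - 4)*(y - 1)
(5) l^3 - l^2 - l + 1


(1) = t*(t + 6)
(2) = j^3 - 2*j^2 - 19*j + 20
(3) = n^2 + 3*n
(4) = y^2 - 5*y + 4
(5) = (l - 1)^2*(l + 1)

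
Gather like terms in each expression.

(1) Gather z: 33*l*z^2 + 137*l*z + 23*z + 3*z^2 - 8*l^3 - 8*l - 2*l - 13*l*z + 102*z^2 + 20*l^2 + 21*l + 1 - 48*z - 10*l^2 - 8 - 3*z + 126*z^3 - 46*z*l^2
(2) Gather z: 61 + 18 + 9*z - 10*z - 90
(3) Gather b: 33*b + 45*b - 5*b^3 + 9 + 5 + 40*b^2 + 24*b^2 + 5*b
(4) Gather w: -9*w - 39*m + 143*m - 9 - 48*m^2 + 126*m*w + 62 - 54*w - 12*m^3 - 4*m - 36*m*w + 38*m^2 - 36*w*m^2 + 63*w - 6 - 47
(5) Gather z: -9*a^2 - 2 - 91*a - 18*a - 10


(1) = -8*l^3 + 10*l^2 + 11*l + 126*z^3 + z^2*(33*l + 105) + z*(-46*l^2 + 124*l - 28) - 7
(2) = -z - 11
(3) = -5*b^3 + 64*b^2 + 83*b + 14
(4) = -12*m^3 - 10*m^2 + 100*m + w*(-36*m^2 + 90*m)
(5) = -9*a^2 - 109*a - 12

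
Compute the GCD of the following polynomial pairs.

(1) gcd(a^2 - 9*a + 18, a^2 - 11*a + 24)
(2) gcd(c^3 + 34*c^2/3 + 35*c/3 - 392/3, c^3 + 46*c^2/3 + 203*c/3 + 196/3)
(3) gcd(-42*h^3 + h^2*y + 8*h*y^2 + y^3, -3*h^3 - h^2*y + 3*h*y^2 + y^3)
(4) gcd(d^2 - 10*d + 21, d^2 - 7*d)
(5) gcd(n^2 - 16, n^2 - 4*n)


(1) = gcd((a - 6)*(a - 3), (a - 8)*(a - 3)) = a - 3
(2) = c^2 + 14*c + 49
(3) = gcd((-2*h + y)*(3*h + y)*(7*h + y), (-h + y)*(h + y)*(3*h + y)) = 3*h + y
(4) = d - 7
(5) = gcd((n - 4)*(n + 4), n*(n - 4)) = n - 4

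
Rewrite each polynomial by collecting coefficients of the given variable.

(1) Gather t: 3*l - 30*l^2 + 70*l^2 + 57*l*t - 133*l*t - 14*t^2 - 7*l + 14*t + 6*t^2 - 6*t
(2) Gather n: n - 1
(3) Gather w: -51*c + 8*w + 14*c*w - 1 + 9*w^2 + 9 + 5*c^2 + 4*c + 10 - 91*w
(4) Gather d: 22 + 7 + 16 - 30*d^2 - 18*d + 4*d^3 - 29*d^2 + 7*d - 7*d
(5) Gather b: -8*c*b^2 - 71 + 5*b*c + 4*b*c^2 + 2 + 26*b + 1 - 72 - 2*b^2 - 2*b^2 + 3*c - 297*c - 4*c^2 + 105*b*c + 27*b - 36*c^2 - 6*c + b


(1) = 40*l^2 - 4*l - 8*t^2 + t*(8 - 76*l)
(2) = n - 1
(3) = 5*c^2 - 47*c + 9*w^2 + w*(14*c - 83) + 18
(4) = 4*d^3 - 59*d^2 - 18*d + 45
(5) = b^2*(-8*c - 4) + b*(4*c^2 + 110*c + 54) - 40*c^2 - 300*c - 140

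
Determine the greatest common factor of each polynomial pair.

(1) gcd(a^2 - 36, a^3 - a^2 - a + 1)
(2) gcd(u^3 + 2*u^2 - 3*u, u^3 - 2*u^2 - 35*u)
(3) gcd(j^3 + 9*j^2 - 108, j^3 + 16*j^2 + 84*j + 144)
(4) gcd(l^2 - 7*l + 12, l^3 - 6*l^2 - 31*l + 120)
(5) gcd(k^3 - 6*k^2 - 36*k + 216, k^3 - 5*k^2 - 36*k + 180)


(1) = gcd((a - 6)*(a + 6), (a - 1)^2*(a + 1)) = 1
(2) = gcd(u*(u - 1)*(u + 3), u*(u - 7)*(u + 5)) = u
(3) = j^2 + 12*j + 36
(4) = l - 3
(5) = k^2 - 36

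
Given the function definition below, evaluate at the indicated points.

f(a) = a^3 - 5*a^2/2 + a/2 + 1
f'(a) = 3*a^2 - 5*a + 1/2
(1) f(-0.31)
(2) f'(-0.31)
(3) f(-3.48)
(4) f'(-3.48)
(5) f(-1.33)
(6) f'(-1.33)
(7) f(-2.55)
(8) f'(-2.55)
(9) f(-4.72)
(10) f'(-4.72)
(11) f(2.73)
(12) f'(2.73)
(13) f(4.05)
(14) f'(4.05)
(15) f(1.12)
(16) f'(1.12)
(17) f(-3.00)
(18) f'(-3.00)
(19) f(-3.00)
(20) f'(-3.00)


(1) = 0.57
(2) = 2.34
(3) = -73.16
(4) = 54.23
(5) = -6.44
(6) = 12.46
(7) = -33.11
(8) = 32.76
(9) = -162.21
(10) = 90.94
(11) = 4.08
(12) = 9.21
(13) = 28.45
(14) = 29.46
(15) = -0.17
(16) = -1.34
(17) = -50.00
(18) = 42.50
(19) = -50.00
(20) = 42.50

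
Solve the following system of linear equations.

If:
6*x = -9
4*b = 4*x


Then:
b = -3/2
x = -3/2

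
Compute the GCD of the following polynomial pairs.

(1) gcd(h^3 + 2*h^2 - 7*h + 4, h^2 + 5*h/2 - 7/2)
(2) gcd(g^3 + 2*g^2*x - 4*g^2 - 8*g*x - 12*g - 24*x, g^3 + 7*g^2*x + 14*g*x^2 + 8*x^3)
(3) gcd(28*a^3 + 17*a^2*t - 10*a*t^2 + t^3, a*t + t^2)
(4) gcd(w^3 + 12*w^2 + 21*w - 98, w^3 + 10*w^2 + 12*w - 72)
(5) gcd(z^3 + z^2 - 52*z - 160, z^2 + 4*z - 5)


(1) = h - 1
(2) = gcd((g - 6)*(g + 2)*(g + 2*x), (g + x)*(g + 2*x)*(g + 4*x)) = g + 2*x
(3) = a + t
(4) = w - 2
(5) = z + 5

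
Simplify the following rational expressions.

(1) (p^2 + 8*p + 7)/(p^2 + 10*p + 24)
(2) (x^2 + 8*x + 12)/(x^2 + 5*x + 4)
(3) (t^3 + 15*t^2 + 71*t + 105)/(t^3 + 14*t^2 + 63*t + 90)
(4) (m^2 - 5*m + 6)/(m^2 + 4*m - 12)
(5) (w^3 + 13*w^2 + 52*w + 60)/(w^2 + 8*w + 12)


(1) = (p^2 + 8*p + 7)/(p^2 + 10*p + 24)
(2) = (x^2 + 8*x + 12)/(x^2 + 5*x + 4)
(3) = (t + 7)/(t + 6)
(4) = (m - 3)/(m + 6)
(5) = w + 5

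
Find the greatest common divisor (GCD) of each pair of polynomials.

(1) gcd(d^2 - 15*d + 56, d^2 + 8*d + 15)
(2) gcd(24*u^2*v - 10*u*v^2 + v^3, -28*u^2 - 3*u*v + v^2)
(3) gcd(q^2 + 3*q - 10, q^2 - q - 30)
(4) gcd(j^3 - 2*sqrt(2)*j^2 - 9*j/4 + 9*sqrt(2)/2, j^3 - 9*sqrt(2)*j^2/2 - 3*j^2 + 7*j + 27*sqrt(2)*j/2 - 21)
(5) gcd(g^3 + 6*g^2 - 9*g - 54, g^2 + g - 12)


(1) = gcd((d - 8)*(d - 7), (d + 3)*(d + 5)) = 1
(2) = gcd(v*(-6*u + v)*(-4*u + v), (-7*u + v)*(4*u + v)) = 1
(3) = gcd((q - 2)*(q + 5), (q - 6)*(q + 5)) = q + 5
(4) = 1
(5) = g - 3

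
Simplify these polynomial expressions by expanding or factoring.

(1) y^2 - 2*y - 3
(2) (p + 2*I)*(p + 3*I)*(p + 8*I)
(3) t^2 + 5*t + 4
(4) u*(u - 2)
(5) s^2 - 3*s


(1) = (y - 3)*(y + 1)
(2) = p^3 + 13*I*p^2 - 46*p - 48*I
(3) = (t + 1)*(t + 4)
(4) = u^2 - 2*u
(5) = s*(s - 3)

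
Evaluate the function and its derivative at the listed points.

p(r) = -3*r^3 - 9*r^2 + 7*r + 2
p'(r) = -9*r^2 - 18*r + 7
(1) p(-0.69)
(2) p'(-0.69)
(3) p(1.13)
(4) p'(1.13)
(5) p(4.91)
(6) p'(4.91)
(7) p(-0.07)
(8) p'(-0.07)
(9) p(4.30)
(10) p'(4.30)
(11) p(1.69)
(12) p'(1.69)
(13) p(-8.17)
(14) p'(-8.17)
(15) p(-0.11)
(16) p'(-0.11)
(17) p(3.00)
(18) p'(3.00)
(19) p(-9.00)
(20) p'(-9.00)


(1) = -6.13
(2) = 15.14
(3) = -5.91
(4) = -24.83
(5) = -535.72
(6) = -298.35
(7) = 1.47
(8) = 8.22
(9) = -372.83
(10) = -236.81
(11) = -26.36
(12) = -49.12
(13) = 980.09
(14) = -446.68
(15) = 1.13
(16) = 8.87
(17) = -139.00
(18) = -128.00
(19) = 1397.00
(20) = -560.00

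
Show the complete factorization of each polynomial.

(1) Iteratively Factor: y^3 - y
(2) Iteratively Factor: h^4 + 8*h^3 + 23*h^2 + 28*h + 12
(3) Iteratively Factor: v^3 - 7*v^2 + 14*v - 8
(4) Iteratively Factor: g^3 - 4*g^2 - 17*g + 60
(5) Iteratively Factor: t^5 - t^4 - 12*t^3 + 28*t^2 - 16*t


(1) = (y + 1)*(y^2 - y) = (y - 1)*(y + 1)*(y)
(2) = (h + 2)*(h^3 + 6*h^2 + 11*h + 6) = (h + 1)*(h + 2)*(h^2 + 5*h + 6) = (h + 1)*(h + 2)*(h + 3)*(h + 2)
(3) = (v - 1)*(v^2 - 6*v + 8) = (v - 4)*(v - 1)*(v - 2)
(4) = (g - 5)*(g^2 + g - 12) = (g - 5)*(g + 4)*(g - 3)
(5) = (t - 1)*(t^4 - 12*t^2 + 16*t) = (t - 2)*(t - 1)*(t^3 + 2*t^2 - 8*t) = t*(t - 2)*(t - 1)*(t^2 + 2*t - 8) = t*(t - 2)*(t - 1)*(t + 4)*(t - 2)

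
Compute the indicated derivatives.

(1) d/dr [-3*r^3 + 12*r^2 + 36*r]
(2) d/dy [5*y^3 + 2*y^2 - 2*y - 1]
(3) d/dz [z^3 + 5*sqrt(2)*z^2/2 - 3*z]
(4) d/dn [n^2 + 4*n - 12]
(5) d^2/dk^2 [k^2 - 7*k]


(1) = -9*r^2 + 24*r + 36
(2) = 15*y^2 + 4*y - 2
(3) = 3*z^2 + 5*sqrt(2)*z - 3
(4) = 2*n + 4
(5) = 2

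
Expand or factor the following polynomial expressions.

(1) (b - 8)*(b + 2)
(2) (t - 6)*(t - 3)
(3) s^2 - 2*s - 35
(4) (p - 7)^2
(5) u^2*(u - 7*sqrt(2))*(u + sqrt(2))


(1) = b^2 - 6*b - 16
(2) = t^2 - 9*t + 18
(3) = (s - 7)*(s + 5)
(4) = p^2 - 14*p + 49
(5) = u^4 - 6*sqrt(2)*u^3 - 14*u^2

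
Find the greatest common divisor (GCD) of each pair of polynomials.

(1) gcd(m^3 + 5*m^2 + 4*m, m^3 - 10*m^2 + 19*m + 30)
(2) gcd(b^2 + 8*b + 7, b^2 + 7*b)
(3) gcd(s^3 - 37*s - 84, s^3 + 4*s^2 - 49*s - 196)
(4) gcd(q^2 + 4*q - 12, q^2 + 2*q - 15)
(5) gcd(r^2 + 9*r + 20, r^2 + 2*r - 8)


(1) = gcd(m*(m + 1)*(m + 4), (m - 6)*(m - 5)*(m + 1)) = m + 1
(2) = gcd((b + 1)*(b + 7), b*(b + 7)) = b + 7
(3) = gcd((s - 7)*(s + 3)*(s + 4), (s - 7)*(s + 4)*(s + 7)) = s^2 - 3*s - 28
(4) = gcd((q - 2)*(q + 6), (q - 3)*(q + 5)) = 1
(5) = gcd((r + 4)*(r + 5), (r - 2)*(r + 4)) = r + 4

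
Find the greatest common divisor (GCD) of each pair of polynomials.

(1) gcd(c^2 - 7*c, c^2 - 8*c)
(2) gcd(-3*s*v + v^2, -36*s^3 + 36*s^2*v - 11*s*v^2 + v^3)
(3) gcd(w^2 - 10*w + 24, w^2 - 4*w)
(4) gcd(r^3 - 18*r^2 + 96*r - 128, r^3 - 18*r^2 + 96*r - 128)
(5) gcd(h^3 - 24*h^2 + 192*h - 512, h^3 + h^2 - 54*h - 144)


(1) = gcd(c*(c - 7), c*(c - 8)) = c
(2) = gcd(v*(-3*s + v), (-6*s + v)*(-3*s + v)*(-2*s + v)) = 3*s - v
(3) = gcd((w - 6)*(w - 4), w*(w - 4)) = w - 4
(4) = gcd((r - 8)^2*(r - 2), (r - 8)^2*(r - 2)) = r^3 - 18*r^2 + 96*r - 128
(5) = h - 8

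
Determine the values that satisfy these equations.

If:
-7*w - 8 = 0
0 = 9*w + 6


Then:
No Solution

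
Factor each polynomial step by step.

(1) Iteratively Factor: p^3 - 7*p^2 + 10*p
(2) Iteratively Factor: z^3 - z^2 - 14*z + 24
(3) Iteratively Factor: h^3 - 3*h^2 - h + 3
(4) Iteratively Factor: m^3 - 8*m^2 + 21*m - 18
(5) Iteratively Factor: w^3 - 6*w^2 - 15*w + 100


(1) = (p - 5)*(p^2 - 2*p) = (p - 5)*(p - 2)*(p)
(2) = (z - 3)*(z^2 + 2*z - 8) = (z - 3)*(z + 4)*(z - 2)
(3) = (h - 3)*(h^2 - 1) = (h - 3)*(h - 1)*(h + 1)
(4) = (m - 3)*(m^2 - 5*m + 6) = (m - 3)^2*(m - 2)
(5) = (w + 4)*(w^2 - 10*w + 25) = (w - 5)*(w + 4)*(w - 5)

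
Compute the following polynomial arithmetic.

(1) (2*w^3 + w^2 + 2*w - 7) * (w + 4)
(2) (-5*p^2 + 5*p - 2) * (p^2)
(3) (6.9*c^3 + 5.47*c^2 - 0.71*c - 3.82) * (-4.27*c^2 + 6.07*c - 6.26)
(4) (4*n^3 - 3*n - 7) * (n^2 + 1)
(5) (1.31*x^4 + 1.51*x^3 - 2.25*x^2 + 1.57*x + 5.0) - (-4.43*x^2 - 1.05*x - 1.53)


(1) = 2*w^4 + 9*w^3 + 6*w^2 + w - 28
(2) = -5*p^4 + 5*p^3 - 2*p^2
(3) = -29.463*c^5 + 18.5261*c^4 - 6.9594*c^3 - 22.2405*c^2 - 18.7428*c + 23.9132
(4) = 4*n^5 + n^3 - 7*n^2 - 3*n - 7
(5) = 1.31*x^4 + 1.51*x^3 + 2.18*x^2 + 2.62*x + 6.53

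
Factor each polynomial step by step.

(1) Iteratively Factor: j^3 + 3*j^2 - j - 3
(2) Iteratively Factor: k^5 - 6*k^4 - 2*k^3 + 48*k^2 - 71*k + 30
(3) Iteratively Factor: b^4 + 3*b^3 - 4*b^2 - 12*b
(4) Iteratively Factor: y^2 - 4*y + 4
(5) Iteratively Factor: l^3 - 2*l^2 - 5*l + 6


(1) = (j - 1)*(j^2 + 4*j + 3) = (j - 1)*(j + 3)*(j + 1)
(2) = (k - 5)*(k^4 - k^3 - 7*k^2 + 13*k - 6) = (k - 5)*(k - 2)*(k^3 + k^2 - 5*k + 3) = (k - 5)*(k - 2)*(k - 1)*(k^2 + 2*k - 3) = (k - 5)*(k - 2)*(k - 1)*(k + 3)*(k - 1)
(3) = (b - 2)*(b^3 + 5*b^2 + 6*b) = (b - 2)*(b + 3)*(b^2 + 2*b) = (b - 2)*(b + 2)*(b + 3)*(b)
(4) = (y - 2)*(y - 2)
(5) = (l - 1)*(l^2 - l - 6) = (l - 1)*(l + 2)*(l - 3)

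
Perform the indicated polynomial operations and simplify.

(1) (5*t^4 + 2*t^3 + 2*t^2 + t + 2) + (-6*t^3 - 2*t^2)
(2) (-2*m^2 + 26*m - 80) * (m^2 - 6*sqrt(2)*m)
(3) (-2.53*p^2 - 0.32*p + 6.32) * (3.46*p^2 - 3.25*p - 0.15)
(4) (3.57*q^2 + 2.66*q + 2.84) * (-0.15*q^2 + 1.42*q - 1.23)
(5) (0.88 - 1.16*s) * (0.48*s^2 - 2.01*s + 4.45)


(1) = 5*t^4 - 4*t^3 + t + 2
(2) = -2*m^4 + 12*sqrt(2)*m^3 + 26*m^3 - 156*sqrt(2)*m^2 - 80*m^2 + 480*sqrt(2)*m
(3) = -8.7538*p^4 + 7.1153*p^3 + 23.2867*p^2 - 20.492*p - 0.948
(4) = -0.5355*q^4 + 4.6704*q^3 - 1.0399*q^2 + 0.761*q - 3.4932
(5) = -0.5568*s^3 + 2.754*s^2 - 6.9308*s + 3.916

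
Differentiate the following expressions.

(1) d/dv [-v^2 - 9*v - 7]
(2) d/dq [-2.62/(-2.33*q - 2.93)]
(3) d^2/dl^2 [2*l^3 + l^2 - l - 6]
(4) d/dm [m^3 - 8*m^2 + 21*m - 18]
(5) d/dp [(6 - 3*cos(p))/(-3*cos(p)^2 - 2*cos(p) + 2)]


(1) = -2*v - 9
(2) = -6.1046/(2.33*q + 2.93)^2
(3) = 12*l + 2
(4) = 3*m^2 - 16*m + 21
(5) = 3*(3*cos(p)^2 - 12*cos(p) - 2)*sin(p)/(-3*sin(p)^2 + 2*cos(p) + 1)^2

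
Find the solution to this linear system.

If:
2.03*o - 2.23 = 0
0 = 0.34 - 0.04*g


Then:
g = 8.50
o = 1.10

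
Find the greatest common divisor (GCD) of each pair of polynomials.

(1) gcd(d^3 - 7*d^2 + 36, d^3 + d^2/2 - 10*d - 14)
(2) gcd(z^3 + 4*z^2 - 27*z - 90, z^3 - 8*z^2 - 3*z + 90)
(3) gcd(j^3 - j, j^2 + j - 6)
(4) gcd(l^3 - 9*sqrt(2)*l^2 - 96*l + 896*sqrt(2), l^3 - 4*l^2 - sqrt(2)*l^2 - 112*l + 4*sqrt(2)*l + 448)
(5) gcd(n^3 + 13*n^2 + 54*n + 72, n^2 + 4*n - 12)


(1) = gcd((d - 6)*(d - 3)*(d + 2), (d - 7/2)*(d + 2)^2) = d + 2
(2) = gcd((z - 5)*(z + 3)*(z + 6), (z - 6)*(z - 5)*(z + 3)) = z^2 - 2*z - 15
(3) = gcd(j*(j - 1)*(j + 1), (j - 2)*(j + 3)) = 1
(4) = l^2 - sqrt(2)*l - 112
(5) = gcd((n + 3)*(n + 4)*(n + 6), (n - 2)*(n + 6)) = n + 6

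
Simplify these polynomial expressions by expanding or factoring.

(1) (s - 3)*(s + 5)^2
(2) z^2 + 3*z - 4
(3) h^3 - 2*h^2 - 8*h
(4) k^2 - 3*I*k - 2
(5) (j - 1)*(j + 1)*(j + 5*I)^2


(1) = s^3 + 7*s^2 - 5*s - 75
(2) = (z - 1)*(z + 4)
(3) = h*(h - 4)*(h + 2)
(4) = (k - 2*I)*(k - I)
(5) = j^4 + 10*I*j^3 - 26*j^2 - 10*I*j + 25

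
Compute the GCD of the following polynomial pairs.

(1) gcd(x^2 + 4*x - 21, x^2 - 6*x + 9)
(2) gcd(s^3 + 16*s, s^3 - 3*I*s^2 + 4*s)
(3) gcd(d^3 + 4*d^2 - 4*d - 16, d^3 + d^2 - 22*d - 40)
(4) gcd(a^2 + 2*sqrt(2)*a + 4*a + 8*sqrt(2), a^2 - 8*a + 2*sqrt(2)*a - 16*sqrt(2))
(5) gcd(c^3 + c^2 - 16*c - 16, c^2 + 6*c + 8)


(1) = gcd((x - 3)*(x + 7), (x - 3)^2) = x - 3
(2) = s^2 - 4*I*s
(3) = d^2 + 6*d + 8
(4) = gcd((a + 4)*(a + 2*sqrt(2)), (a - 8)*(a + 2*sqrt(2))) = a + 2*sqrt(2)
(5) = gcd((c - 4)*(c + 1)*(c + 4), (c + 2)*(c + 4)) = c + 4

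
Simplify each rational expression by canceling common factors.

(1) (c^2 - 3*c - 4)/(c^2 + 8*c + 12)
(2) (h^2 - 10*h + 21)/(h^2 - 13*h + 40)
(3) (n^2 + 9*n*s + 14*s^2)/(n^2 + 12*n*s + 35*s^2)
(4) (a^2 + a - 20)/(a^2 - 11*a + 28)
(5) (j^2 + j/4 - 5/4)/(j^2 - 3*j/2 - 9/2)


(1) = (c^2 - 3*c - 4)/(c^2 + 8*c + 12)
(2) = (h^2 - 10*h + 21)/(h^2 - 13*h + 40)
(3) = (n + 2*s)/(n + 5*s)
(4) = (a + 5)/(a - 7)
(5) = (4*j^2 + j - 5)/(4*j^2 - 6*j - 18)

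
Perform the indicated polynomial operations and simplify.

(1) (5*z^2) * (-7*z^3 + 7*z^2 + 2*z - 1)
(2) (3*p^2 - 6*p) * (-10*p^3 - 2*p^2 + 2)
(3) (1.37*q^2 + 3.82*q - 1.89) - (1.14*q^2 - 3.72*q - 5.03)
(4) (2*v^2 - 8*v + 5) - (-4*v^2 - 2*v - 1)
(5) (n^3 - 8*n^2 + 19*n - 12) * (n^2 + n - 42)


(1) = -35*z^5 + 35*z^4 + 10*z^3 - 5*z^2
(2) = -30*p^5 + 54*p^4 + 12*p^3 + 6*p^2 - 12*p
(3) = 0.23*q^2 + 7.54*q + 3.14
(4) = 6*v^2 - 6*v + 6
(5) = n^5 - 7*n^4 - 31*n^3 + 343*n^2 - 810*n + 504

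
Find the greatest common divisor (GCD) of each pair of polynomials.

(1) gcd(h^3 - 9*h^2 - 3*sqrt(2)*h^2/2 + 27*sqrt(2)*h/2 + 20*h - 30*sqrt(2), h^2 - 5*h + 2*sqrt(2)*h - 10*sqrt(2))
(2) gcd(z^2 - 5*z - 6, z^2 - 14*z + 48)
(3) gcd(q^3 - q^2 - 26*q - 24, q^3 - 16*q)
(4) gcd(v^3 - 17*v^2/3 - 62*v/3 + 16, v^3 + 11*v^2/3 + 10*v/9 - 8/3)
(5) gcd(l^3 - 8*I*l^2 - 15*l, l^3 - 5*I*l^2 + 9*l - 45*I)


(1) = h - 5
(2) = z - 6
(3) = gcd((q - 6)*(q + 1)*(q + 4), q*(q - 4)*(q + 4)) = q + 4
(4) = v^2 + 7*v/3 - 2
(5) = gcd(l*(l - 5*I)*(l - 3*I), (l - 5*I)*(l - 3*I)*(l + 3*I)) = l^2 - 8*I*l - 15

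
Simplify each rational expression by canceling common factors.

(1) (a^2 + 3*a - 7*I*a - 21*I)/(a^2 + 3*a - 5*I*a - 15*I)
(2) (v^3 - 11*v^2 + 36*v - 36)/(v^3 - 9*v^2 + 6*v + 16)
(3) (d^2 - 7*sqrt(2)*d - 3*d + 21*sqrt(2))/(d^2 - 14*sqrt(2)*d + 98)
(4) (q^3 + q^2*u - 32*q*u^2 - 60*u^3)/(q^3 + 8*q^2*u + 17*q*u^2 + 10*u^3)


(1) = (a - 7*I)/(a - 5*I)
(2) = (v^2 - 9*v + 18)/(v^2 - 7*v - 8)
(3) = (d - 3)/(d - 7*sqrt(2))
(4) = (q - 6*u)/(q + u)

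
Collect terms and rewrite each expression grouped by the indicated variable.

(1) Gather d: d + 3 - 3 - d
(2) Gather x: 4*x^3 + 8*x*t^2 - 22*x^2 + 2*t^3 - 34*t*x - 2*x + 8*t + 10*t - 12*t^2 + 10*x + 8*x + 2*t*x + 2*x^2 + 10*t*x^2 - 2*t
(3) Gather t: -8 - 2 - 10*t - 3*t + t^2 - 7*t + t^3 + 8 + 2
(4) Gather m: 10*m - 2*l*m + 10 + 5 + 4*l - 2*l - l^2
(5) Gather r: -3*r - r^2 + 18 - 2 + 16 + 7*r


(1) = 0
(2) = 2*t^3 - 12*t^2 + 16*t + 4*x^3 + x^2*(10*t - 20) + x*(8*t^2 - 32*t + 16)
(3) = t^3 + t^2 - 20*t
(4) = -l^2 + 2*l + m*(10 - 2*l) + 15
(5) = -r^2 + 4*r + 32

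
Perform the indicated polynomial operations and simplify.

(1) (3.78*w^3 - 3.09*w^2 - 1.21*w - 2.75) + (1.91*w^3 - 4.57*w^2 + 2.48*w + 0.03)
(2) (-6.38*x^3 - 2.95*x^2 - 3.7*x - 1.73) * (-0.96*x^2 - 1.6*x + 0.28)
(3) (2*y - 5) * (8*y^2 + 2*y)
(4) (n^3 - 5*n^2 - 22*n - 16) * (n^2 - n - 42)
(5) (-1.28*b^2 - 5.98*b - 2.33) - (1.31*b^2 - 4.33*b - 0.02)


(1) = 5.69*w^3 - 7.66*w^2 + 1.27*w - 2.72
(2) = 6.1248*x^5 + 13.04*x^4 + 6.4856*x^3 + 6.7548*x^2 + 1.732*x - 0.4844
(3) = 16*y^3 - 36*y^2 - 10*y
(4) = n^5 - 6*n^4 - 59*n^3 + 216*n^2 + 940*n + 672
(5) = -2.59*b^2 - 1.65*b - 2.31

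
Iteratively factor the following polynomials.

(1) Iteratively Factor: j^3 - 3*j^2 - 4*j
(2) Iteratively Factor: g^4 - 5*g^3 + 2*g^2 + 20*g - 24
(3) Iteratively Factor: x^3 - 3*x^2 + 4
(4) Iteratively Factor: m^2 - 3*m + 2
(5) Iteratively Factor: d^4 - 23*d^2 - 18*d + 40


(1) = (j)*(j^2 - 3*j - 4) = j*(j + 1)*(j - 4)
(2) = (g - 3)*(g^3 - 2*g^2 - 4*g + 8) = (g - 3)*(g + 2)*(g^2 - 4*g + 4) = (g - 3)*(g - 2)*(g + 2)*(g - 2)
(3) = (x - 2)*(x^2 - x - 2) = (x - 2)*(x + 1)*(x - 2)
(4) = (m - 2)*(m - 1)
(5) = (d + 4)*(d^3 - 4*d^2 - 7*d + 10) = (d - 5)*(d + 4)*(d^2 + d - 2) = (d - 5)*(d - 1)*(d + 4)*(d + 2)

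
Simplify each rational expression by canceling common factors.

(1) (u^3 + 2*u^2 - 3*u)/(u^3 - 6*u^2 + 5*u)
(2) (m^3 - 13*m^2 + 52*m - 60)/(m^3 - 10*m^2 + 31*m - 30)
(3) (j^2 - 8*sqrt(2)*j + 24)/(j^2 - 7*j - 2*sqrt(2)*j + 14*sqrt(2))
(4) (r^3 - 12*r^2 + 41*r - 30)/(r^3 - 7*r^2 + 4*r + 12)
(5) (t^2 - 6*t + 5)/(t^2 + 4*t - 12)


(1) = (u + 3)/(u - 5)
(2) = (m - 6)/(m - 3)
(3) = (j - 6*sqrt(2))/(j - 7)
(4) = (r^2 - 6*r + 5)/(r^2 - r - 2)
(5) = (t^2 - 6*t + 5)/(t^2 + 4*t - 12)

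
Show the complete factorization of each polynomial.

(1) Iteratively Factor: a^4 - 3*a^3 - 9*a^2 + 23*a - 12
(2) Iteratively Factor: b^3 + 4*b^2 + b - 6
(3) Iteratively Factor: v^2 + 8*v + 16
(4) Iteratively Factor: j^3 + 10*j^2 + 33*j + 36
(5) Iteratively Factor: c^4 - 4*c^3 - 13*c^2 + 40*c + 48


(1) = (a + 3)*(a^3 - 6*a^2 + 9*a - 4) = (a - 1)*(a + 3)*(a^2 - 5*a + 4) = (a - 1)^2*(a + 3)*(a - 4)
(2) = (b + 2)*(b^2 + 2*b - 3) = (b - 1)*(b + 2)*(b + 3)
(3) = (v + 4)*(v + 4)
(4) = (j + 3)*(j^2 + 7*j + 12) = (j + 3)*(j + 4)*(j + 3)
(5) = (c - 4)*(c^3 - 13*c - 12) = (c - 4)*(c + 3)*(c^2 - 3*c - 4) = (c - 4)*(c + 1)*(c + 3)*(c - 4)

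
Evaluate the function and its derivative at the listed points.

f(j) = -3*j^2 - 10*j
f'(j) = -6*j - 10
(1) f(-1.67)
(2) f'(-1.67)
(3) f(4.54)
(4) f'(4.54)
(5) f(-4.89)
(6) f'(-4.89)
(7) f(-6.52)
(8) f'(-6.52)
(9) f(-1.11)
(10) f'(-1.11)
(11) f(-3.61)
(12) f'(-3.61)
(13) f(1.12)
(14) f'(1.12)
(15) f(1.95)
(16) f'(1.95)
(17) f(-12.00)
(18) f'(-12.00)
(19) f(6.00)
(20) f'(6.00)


(1) = 8.33
(2) = 0.02
(3) = -107.23
(4) = -37.24
(5) = -22.84
(6) = 19.34
(7) = -62.33
(8) = 29.12
(9) = 7.40
(10) = -3.34
(11) = -3.00
(12) = 11.66
(13) = -14.96
(14) = -16.72
(15) = -30.91
(16) = -21.70
(17) = -312.00
(18) = 62.00
(19) = -168.00
(20) = -46.00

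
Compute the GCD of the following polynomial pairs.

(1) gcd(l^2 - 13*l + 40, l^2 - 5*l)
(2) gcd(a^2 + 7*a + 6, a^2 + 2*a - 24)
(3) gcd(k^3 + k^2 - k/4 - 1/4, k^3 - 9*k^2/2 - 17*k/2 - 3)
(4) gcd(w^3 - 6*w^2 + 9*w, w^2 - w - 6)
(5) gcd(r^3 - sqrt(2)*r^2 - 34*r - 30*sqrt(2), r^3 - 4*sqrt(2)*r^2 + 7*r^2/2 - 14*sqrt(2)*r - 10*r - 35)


(1) = l - 5
(2) = gcd((a + 1)*(a + 6), (a - 4)*(a + 6)) = a + 6
(3) = gcd((k - 1/2)*(k + 1/2)*(k + 1), (k - 6)*(k + 1/2)*(k + 1)) = k^2 + 3*k/2 + 1/2
(4) = gcd(w*(w - 3)^2, (w - 3)*(w + 2)) = w - 3
(5) = r^2 - 4*sqrt(2)*r - 10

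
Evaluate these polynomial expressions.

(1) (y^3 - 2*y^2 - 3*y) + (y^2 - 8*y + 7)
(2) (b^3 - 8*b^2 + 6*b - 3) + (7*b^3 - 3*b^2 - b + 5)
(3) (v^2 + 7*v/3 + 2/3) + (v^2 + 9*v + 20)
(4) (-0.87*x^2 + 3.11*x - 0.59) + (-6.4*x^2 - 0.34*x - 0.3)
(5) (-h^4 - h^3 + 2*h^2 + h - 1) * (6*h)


(1) = y^3 - y^2 - 11*y + 7
(2) = 8*b^3 - 11*b^2 + 5*b + 2
(3) = 2*v^2 + 34*v/3 + 62/3
(4) = -7.27*x^2 + 2.77*x - 0.89
(5) = -6*h^5 - 6*h^4 + 12*h^3 + 6*h^2 - 6*h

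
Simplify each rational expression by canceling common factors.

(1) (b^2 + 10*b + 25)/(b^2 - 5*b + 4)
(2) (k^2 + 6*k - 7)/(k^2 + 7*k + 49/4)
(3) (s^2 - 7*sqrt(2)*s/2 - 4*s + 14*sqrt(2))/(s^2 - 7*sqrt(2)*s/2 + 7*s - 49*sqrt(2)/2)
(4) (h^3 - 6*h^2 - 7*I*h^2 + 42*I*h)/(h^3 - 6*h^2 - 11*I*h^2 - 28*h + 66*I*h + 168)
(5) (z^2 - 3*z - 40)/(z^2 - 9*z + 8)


(1) = (b^2 + 10*b + 25)/(b^2 - 5*b + 4)
(2) = (4*k^2 + 24*k - 28)/(4*k^2 + 28*k + 49)
(3) = (4*s - 16)/(4*s + 28)
(4) = h/(h - 4*I)
(5) = (z + 5)/(z - 1)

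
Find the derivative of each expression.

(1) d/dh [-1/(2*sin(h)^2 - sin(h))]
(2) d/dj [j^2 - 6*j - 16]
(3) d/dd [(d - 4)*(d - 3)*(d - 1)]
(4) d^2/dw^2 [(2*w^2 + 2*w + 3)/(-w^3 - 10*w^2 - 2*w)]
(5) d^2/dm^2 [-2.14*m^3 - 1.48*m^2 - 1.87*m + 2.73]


(1) = (4/tan(h) - cos(h)/sin(h)^2)/(2*sin(h) - 1)^2
(2) = 2*j - 6
(3) = 3*d^2 - 16*d + 19
(4) = 4*(-w^6 - 3*w^5 - 33*w^4 - 198*w^3 - 459*w^2 - 90*w - 6)/(w^3*(w^6 + 30*w^5 + 306*w^4 + 1120*w^3 + 612*w^2 + 120*w + 8))
(5) = -12.84*m - 2.96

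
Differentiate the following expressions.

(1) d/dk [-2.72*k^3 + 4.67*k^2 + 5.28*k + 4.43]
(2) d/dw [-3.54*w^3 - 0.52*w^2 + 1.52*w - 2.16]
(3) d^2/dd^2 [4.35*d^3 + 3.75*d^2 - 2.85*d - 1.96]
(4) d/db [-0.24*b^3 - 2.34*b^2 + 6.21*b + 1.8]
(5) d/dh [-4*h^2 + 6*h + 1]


(1) = -8.16*k^2 + 9.34*k + 5.28
(2) = -10.62*w^2 - 1.04*w + 1.52
(3) = 26.1*d + 7.5
(4) = -0.72*b^2 - 4.68*b + 6.21
(5) = 6 - 8*h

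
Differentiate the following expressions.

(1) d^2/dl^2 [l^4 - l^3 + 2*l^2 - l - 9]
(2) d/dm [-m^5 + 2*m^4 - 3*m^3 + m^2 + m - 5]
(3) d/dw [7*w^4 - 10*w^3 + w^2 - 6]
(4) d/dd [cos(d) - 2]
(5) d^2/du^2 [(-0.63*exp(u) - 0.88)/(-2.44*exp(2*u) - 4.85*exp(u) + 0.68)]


(1) = 12*l^2 - 6*l + 4
(2) = -5*m^4 + 8*m^3 - 9*m^2 + 2*m + 1
(3) = 2*w*(14*w^2 - 15*w + 1)
(4) = -sin(d)
(5) = (3.750768*exp(4*u) + 13.501252*exp(3*u) + 37.513536*exp(2*u) + 28.617924*exp(u) + 3.193552)*exp(u)/(14.526784*exp(6*u) + 86.62488*exp(5*u) + 160.039356*exp(4*u) + 65.801405*exp(3*u) - 44.601132*exp(2*u) + 6.72792*exp(u) - 0.314432)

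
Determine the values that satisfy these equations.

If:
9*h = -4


Then:
h = -4/9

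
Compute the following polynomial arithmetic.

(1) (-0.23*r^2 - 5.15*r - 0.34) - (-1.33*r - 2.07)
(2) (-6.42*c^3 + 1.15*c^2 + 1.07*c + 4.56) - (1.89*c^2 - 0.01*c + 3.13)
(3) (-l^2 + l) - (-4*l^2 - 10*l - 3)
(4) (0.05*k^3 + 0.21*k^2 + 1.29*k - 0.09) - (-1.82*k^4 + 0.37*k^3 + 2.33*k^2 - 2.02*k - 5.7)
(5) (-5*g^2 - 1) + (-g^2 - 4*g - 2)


(1) = -0.23*r^2 - 3.82*r + 1.73
(2) = -6.42*c^3 - 0.74*c^2 + 1.08*c + 1.43
(3) = 3*l^2 + 11*l + 3
(4) = 1.82*k^4 - 0.32*k^3 - 2.12*k^2 + 3.31*k + 5.61
(5) = -6*g^2 - 4*g - 3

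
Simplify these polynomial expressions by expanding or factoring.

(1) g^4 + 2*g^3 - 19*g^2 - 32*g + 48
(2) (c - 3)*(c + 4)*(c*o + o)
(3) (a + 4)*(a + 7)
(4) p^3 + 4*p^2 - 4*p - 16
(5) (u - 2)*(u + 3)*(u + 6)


(1) = (g - 4)*(g - 1)*(g + 3)*(g + 4)
(2) = c^3*o + 2*c^2*o - 11*c*o - 12*o
(3) = a^2 + 11*a + 28
(4) = (p - 2)*(p + 2)*(p + 4)
(5) = u^3 + 7*u^2 - 36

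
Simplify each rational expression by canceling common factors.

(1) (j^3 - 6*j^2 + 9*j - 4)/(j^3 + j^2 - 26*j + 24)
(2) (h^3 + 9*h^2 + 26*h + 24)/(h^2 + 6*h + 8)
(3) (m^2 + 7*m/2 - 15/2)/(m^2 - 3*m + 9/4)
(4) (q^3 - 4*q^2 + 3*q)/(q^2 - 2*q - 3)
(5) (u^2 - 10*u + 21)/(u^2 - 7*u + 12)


(1) = (j - 1)/(j + 6)
(2) = h + 3
(3) = (2*m + 10)/(2*m - 3)
(4) = (q^2 - q)/(q + 1)
(5) = (u - 7)/(u - 4)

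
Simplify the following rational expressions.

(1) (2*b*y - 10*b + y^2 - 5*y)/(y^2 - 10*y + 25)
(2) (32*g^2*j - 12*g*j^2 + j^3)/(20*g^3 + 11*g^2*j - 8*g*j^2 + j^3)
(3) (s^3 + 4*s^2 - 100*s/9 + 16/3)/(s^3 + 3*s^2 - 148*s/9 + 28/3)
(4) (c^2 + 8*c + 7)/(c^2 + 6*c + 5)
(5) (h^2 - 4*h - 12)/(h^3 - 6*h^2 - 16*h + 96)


(1) = (2*b + y)/(y - 5)
(2) = (8*g*j - j^2)/(5*g^2 + 4*g*j - j^2)
(3) = (3*s - 4)/(3*s - 7)
(4) = (c + 7)/(c + 5)
(5) = (h + 2)/(h^2 - 16)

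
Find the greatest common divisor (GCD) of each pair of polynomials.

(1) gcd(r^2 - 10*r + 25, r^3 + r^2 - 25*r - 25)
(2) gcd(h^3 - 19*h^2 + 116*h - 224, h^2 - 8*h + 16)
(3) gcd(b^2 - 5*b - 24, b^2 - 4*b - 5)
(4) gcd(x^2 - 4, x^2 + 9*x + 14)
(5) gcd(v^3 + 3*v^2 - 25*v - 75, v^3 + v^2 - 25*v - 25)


(1) = r - 5
(2) = h - 4
(3) = gcd((b - 8)*(b + 3), (b - 5)*(b + 1)) = 1
(4) = x + 2
(5) = v^2 - 25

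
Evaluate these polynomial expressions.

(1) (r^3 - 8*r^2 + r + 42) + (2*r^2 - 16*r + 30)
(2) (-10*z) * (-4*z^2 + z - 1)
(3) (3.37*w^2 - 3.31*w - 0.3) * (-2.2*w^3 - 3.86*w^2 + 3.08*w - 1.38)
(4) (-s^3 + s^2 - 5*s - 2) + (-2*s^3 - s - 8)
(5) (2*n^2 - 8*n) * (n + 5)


(1) = r^3 - 6*r^2 - 15*r + 72
(2) = 40*z^3 - 10*z^2 + 10*z
(3) = -7.414*w^5 - 5.7262*w^4 + 23.8162*w^3 - 13.6874*w^2 + 3.6438*w + 0.414
(4) = -3*s^3 + s^2 - 6*s - 10
(5) = 2*n^3 + 2*n^2 - 40*n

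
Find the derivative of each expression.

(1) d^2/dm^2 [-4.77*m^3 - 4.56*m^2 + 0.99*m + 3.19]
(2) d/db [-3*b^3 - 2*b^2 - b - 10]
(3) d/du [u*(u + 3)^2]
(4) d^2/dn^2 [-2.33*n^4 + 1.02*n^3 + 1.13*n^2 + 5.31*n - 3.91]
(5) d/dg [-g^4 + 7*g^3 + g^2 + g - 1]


(1) = -28.62*m - 9.12
(2) = -9*b^2 - 4*b - 1
(3) = 3*(u + 1)*(u + 3)
(4) = -27.96*n^2 + 6.12*n + 2.26
(5) = -4*g^3 + 21*g^2 + 2*g + 1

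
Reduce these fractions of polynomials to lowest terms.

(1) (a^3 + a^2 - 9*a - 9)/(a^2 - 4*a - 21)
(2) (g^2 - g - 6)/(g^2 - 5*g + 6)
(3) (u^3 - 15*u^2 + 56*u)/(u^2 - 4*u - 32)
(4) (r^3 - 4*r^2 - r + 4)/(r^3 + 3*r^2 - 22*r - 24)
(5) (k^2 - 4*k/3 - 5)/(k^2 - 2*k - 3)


(1) = (a^2 - 2*a - 3)/(a - 7)
(2) = (g + 2)/(g - 2)
(3) = (u^2 - 7*u)/(u + 4)
(4) = (r - 1)/(r + 6)
(5) = (3*k + 5)/(3*k + 3)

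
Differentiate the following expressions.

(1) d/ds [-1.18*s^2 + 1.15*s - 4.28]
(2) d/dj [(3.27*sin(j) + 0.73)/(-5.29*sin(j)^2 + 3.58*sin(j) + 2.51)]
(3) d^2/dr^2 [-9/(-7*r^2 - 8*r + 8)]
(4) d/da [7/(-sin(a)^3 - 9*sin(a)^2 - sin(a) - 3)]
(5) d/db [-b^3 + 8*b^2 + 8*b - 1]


(1) = 1.15 - 2.36*s
(2) = (17.2983*sin(j)^2 + 7.7234*sin(j) + 5.5943)*cos(j)/(27.9841*sin(j)^4 - 37.8764*sin(j)^3 - 13.7394*sin(j)^2 + 17.9716*sin(j) + 6.3001)
(3) = 18*(-49*r^2 - 56*r + 4*(7*r + 4)^2 + 56)/(7*r^2 + 8*r - 8)^3
(4) = 7*(3*sin(a)^2 + 18*sin(a) + 1)*cos(a)/(sin(a)^3 + 9*sin(a)^2 + sin(a) + 3)^2
(5) = -3*b^2 + 16*b + 8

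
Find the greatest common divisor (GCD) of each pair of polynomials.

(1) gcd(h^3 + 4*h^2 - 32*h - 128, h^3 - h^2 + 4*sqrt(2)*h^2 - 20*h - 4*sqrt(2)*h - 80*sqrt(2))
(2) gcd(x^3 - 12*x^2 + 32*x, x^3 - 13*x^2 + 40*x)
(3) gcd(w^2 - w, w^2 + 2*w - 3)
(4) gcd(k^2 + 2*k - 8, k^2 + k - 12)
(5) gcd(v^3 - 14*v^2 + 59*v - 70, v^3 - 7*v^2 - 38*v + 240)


(1) = h^2 + h*(4 + 4*sqrt(2)) + 16*sqrt(2)
(2) = x^2 - 8*x
(3) = gcd(w*(w - 1), (w - 1)*(w + 3)) = w - 1
(4) = k + 4
(5) = v - 5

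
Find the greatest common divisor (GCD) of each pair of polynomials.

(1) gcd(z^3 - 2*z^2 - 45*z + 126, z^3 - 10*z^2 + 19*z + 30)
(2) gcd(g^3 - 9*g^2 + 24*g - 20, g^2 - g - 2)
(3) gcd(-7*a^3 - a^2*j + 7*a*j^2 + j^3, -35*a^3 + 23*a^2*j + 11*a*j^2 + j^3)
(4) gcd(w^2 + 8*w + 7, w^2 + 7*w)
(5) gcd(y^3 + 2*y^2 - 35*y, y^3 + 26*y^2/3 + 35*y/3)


(1) = z - 6
(2) = gcd((g - 5)*(g - 2)^2, (g - 2)*(g + 1)) = g - 2
(3) = 7*a^2 - 6*a*j - j^2
(4) = gcd((w + 1)*(w + 7), w*(w + 7)) = w + 7
(5) = gcd(y*(y - 5)*(y + 7), y*(y + 5/3)*(y + 7)) = y^2 + 7*y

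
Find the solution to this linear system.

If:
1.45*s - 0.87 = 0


Then:
s = 0.60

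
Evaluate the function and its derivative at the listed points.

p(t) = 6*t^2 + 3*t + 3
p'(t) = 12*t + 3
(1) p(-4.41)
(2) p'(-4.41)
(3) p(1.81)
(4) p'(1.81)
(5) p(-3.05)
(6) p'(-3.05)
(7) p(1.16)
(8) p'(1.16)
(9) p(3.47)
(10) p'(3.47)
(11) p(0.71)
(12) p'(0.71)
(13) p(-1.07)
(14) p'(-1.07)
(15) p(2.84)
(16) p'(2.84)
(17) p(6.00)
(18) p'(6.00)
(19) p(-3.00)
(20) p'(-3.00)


(1) = 106.46
(2) = -49.92
(3) = 28.09
(4) = 24.72
(5) = 49.66
(6) = -33.60
(7) = 14.55
(8) = 16.92
(9) = 85.66
(10) = 44.64
(11) = 8.15
(12) = 11.52
(13) = 6.66
(14) = -9.84
(15) = 59.91
(16) = 37.08
(17) = 237.00
(18) = 75.00
(19) = 48.00
(20) = -33.00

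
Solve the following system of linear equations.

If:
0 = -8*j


Then:
j = 0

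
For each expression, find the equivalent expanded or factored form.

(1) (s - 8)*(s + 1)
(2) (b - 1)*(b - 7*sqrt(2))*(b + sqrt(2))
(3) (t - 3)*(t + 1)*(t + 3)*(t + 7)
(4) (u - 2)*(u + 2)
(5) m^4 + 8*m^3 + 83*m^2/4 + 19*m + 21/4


(1) = s^2 - 7*s - 8
(2) = b^3 - 6*sqrt(2)*b^2 - b^2 - 14*b + 6*sqrt(2)*b + 14
(3) = t^4 + 8*t^3 - 2*t^2 - 72*t - 63
(4) = u^2 - 4
(5) = (m + 1/2)*(m + 1)*(m + 3)*(m + 7/2)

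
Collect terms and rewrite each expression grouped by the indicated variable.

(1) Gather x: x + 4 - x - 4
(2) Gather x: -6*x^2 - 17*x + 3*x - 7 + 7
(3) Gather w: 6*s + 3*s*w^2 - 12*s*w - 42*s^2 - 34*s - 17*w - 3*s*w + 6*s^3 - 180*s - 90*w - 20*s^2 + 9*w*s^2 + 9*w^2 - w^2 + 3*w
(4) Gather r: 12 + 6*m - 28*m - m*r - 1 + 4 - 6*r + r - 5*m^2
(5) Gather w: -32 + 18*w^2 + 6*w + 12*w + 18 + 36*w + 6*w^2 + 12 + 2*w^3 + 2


(1) = 0
(2) = -6*x^2 - 14*x
(3) = 6*s^3 - 62*s^2 - 208*s + w^2*(3*s + 8) + w*(9*s^2 - 15*s - 104)
(4) = -5*m^2 - 22*m + r*(-m - 5) + 15
(5) = 2*w^3 + 24*w^2 + 54*w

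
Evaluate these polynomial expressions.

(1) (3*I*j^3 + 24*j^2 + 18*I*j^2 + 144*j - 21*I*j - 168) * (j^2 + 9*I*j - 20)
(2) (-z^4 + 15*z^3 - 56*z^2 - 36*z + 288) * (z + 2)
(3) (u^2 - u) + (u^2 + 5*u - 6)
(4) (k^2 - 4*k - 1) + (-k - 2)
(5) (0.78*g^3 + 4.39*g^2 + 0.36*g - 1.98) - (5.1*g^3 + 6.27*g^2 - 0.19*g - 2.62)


(1) = 3*I*j^5 - 3*j^4 + 18*I*j^4 - 18*j^3 + 135*I*j^3 - 459*j^2 + 936*I*j^2 - 2880*j - 1092*I*j + 3360
(2) = -z^5 + 13*z^4 - 26*z^3 - 148*z^2 + 216*z + 576
(3) = 2*u^2 + 4*u - 6
(4) = k^2 - 5*k - 3
(5) = -4.32*g^3 - 1.88*g^2 + 0.55*g + 0.64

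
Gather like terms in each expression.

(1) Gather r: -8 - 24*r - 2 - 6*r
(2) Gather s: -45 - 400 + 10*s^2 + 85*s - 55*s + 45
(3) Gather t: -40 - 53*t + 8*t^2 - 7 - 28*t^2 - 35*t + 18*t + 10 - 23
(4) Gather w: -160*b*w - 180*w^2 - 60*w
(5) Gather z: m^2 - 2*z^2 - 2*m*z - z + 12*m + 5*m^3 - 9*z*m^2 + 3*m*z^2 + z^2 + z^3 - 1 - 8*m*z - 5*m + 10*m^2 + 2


(1) = -30*r - 10
(2) = 10*s^2 + 30*s - 400
(3) = -20*t^2 - 70*t - 60
(4) = -180*w^2 + w*(-160*b - 60)
(5) = 5*m^3 + 11*m^2 + 7*m + z^3 + z^2*(3*m - 1) + z*(-9*m^2 - 10*m - 1) + 1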